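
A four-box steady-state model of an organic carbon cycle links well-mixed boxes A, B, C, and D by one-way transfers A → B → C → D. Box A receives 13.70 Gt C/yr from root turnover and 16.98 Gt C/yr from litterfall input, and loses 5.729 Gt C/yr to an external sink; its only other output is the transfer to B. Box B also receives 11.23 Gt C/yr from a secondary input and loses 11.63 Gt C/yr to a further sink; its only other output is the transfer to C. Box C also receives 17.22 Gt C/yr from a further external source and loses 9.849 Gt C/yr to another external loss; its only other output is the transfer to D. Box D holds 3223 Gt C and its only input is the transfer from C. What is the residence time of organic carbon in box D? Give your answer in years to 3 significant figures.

101 yr

Box A: F(A→B) = (13.70 + 16.98) − 5.729 = 24.951 Gt C/yr.
Box B: F(B→C) = (24.951 + 11.23) − 11.63 = 24.551 Gt C/yr.
Box C: F(C→D) = (24.551 + 17.22) − 9.849 = 31.922 Gt C/yr.
Box D throughput = its input = 31.922 Gt C/yr; τ = 3223 / 31.922 = 101.0 yr.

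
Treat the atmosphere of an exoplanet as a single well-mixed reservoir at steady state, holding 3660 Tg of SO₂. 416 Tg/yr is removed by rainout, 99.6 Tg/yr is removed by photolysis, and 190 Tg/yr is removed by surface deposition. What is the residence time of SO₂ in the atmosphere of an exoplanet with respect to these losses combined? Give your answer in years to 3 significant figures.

5.19 yr

Total removal = 416.0 + 99.60 + 190.0 = 705.60 Tg/yr.
τ = M / ΣF_out = 3660 / 705.60 = 5.187 yr.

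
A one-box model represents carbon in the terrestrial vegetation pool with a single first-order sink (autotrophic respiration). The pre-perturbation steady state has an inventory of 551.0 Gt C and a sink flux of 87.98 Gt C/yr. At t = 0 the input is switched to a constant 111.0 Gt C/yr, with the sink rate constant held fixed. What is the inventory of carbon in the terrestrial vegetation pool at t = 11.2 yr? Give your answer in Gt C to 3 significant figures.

τ = M₀/F₀ = 551.0/87.98 = 6.263 yr; rate constant k = 1/τ.
New steady state M_∞ = F₁/k = F₁·τ = 111.0 × 6.263 = 695.17 Gt C.
M(t) = M_∞ + (M₀ − M_∞)·e^(−t/τ); t/τ = 11.2/6.263 = 1.788, so e^(−t/τ) = 0.1672.
M(t) = 695.17 − 144.2 × 0.1672 = 671.06 Gt C.

671 Gt C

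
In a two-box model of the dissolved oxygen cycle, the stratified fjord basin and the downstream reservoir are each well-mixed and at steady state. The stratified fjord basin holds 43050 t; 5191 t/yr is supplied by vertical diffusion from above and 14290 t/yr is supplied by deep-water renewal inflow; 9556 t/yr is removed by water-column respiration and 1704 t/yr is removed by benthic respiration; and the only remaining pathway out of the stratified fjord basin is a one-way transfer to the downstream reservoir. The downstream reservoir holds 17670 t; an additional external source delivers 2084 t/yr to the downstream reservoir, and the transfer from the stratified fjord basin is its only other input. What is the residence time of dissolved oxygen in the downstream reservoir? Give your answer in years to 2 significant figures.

1.7 yr

Balance the stratified fjord basin: ΣF_in = 5191 + 14290 = 19481 t/yr.
Transfer to the downstream reservoir = ΣF_in − (9556 + 1704) = 8221.0 t/yr.
Total input to the downstream reservoir = 8221.0 + 2084 = 10305 t/yr; at steady state this equals its total output.
τ = M / F = 17670 / 10305 = 1.715 yr.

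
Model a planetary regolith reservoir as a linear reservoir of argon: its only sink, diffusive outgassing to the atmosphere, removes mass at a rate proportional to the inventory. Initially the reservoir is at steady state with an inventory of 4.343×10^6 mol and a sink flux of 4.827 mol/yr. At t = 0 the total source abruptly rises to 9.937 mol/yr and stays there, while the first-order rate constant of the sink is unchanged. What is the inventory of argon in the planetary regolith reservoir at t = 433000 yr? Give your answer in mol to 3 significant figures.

Residence time τ = M₀/F₀ = 899700 yr. The eventual steady state is M_∞ = M₀·(F₁/F₀) = 4.343×10^6 × 9.937/4.827 = 8.9406×10^6 mol.
The anomaly ΔM(t) = M(t) − M_∞ decays as ΔM₀·e^(−t/τ) with ΔM₀ = 4.343×10^6 − 8.9406×10^6 = −4.598×10^6 mol.
At t = 433000 yr, e^(−t/τ) = e^(−0.4813) = 0.6180, so ΔM = −2.841×10^6 mol and M = 8.9406×10^6 − 2.841×10^6 = 6.0993×10^6 mol.

6.10×10^6 mol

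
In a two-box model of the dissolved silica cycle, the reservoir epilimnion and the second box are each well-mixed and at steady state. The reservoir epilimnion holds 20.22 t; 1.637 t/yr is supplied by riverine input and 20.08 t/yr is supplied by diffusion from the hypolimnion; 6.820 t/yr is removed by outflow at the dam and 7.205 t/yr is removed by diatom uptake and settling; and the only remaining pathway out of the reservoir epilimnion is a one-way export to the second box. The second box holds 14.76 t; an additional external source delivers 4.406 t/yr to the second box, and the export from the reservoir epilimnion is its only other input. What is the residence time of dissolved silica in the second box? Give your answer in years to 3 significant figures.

Balance the reservoir epilimnion: ΣF_in = 1.637 + 20.08 = 21.717 t/yr.
Export to the second box = ΣF_in − (6.820 + 7.205) = 7.6920 t/yr.
Total input to the second box = 7.6920 + 4.406 = 12.098 t/yr; at steady state this equals its total output.
τ = M / F = 14.76 / 12.098 = 1.220 yr.

1.22 yr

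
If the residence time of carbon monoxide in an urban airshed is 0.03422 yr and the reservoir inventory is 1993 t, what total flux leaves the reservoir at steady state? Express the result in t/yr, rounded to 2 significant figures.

58000 t/yr

F = M / τ = 1993 / 0.03422 = 58240 t/yr.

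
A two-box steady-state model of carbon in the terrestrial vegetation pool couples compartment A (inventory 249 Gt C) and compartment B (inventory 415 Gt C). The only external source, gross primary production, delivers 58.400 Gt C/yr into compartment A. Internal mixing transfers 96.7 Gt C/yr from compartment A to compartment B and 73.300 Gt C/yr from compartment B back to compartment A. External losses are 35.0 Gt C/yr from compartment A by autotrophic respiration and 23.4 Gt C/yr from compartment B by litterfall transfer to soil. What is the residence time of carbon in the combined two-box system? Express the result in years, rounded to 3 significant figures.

11.4 yr

For the system as a whole, the A↔B exchange is internal and contributes nothing to the throughput; only the external sinks remove mass.
M_total = 249 + 415 = 664.00 Gt C.
ΣF_external_out = 35.0 + 23.4 = 58.400 Gt C/yr.
τ = M_total / ΣF_ext = 664.00 / 58.400 = 11.37 yr.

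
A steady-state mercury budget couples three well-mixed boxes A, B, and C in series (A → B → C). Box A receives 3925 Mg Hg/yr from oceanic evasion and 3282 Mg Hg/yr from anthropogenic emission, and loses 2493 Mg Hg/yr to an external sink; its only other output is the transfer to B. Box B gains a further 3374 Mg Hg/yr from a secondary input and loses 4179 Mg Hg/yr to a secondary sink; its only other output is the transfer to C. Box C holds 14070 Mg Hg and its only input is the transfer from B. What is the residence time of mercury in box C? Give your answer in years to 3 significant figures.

3.60 yr

Box A: F(A→B) = (3925 + 3282) − 2493 = 4714.0 Mg Hg/yr.
Box B: F(B→C) = (4714.0 + 3374) − 4179 = 3909.0 Mg Hg/yr.
Box C throughput = its input = 3909.0 Mg Hg/yr; τ = 14070 / 3909.0 = 3.599 yr.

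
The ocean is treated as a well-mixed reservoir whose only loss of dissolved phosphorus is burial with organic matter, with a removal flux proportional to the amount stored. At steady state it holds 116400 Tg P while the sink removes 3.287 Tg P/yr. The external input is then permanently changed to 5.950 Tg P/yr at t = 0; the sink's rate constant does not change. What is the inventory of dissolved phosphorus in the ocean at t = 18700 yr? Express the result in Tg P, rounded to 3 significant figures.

155000 Tg P

τ = M₀/F₀ = 116400/3.287 = 35410 yr; rate constant k = 1/τ.
New steady state M_∞ = F₁/k = F₁·τ = 5.950 × 35410 = 210700 Tg P.
M(t) = M_∞ + (M₀ − M_∞)·e^(−t/τ); t/τ = 18700/35410 = 0.5281, so e^(−t/τ) = 0.5897.
M(t) = 210700 − 94300 × 0.5897 = 155090 Tg P.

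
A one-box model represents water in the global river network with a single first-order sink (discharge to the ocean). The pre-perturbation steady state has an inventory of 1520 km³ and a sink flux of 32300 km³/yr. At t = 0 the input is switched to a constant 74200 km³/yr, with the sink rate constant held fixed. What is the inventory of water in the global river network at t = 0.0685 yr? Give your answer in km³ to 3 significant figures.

The sink rate constant is k = F₀/M₀ = 32300/1520 = 21.25 yr⁻¹.
Solving dM/dt = F₁ − kM with M(0) = M₀ gives M(t) = F₁/k + (M₀ − F₁/k)·e^(−kt).
F₁/k = 74200/21.25 = 3491.8 km³; kt = 21.25 × 0.0685 = 1.456, e^(−kt) = 0.2333.
M(0.0685) = 3491.8 + (1520 − 3491.8) × 0.2333 = 3491.8 − 459.9 = 3031.8 km³.

3030 km³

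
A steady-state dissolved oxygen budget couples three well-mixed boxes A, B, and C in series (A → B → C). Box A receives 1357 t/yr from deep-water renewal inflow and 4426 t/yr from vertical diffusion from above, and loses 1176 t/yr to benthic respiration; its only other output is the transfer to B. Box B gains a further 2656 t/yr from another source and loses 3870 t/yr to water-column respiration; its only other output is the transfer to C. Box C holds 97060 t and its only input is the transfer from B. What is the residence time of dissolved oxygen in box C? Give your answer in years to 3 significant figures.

Box A: F(A→B) = (1357 + 4426) − 1176 = 4607.0 t/yr.
Box B: F(B→C) = (4607.0 + 2656) − 3870 = 3393.0 t/yr.
Box C throughput = its input = 3393.0 t/yr; τ = 97060 / 3393.0 = 28.61 yr.

28.6 yr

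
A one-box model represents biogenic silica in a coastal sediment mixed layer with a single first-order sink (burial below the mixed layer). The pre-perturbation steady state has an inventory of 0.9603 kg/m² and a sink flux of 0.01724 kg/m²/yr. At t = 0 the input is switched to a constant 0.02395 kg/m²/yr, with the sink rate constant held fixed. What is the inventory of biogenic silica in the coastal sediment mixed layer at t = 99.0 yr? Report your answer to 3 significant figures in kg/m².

Residence time τ = M₀/F₀ = 55.70 yr. The eventual steady state is M_∞ = M₀·(F₁/F₀) = 0.9603 × 0.02395/0.01724 = 1.3341 kg/m².
The anomaly ΔM(t) = M(t) − M_∞ decays as ΔM₀·e^(−t/τ) with ΔM₀ = 0.9603 − 1.3341 = −0.3738 kg/m².
At t = 99.0 yr, e^(−t/τ) = e^(−1.777) = 0.1691, so ΔM = −0.06320 kg/m² and M = 1.3341 − 0.06320 = 1.2709 kg/m².

1.27 kg/m²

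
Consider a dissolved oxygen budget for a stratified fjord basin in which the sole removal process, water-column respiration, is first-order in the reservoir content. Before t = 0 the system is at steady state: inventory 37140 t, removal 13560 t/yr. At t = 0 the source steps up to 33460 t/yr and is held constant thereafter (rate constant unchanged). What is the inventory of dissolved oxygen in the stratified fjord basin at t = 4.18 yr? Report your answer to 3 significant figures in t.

τ = M₀/F₀ = 37140/13560 = 2.739 yr; rate constant k = 1/τ.
New steady state M_∞ = F₁/k = F₁·τ = 33460 × 2.739 = 91645 t.
M(t) = M_∞ + (M₀ − M_∞)·e^(−t/τ); t/τ = 4.18/2.739 = 1.526, so e^(−t/τ) = 0.2174.
M(t) = 91645 − 54500 × 0.2174 = 79797 t.

79800 t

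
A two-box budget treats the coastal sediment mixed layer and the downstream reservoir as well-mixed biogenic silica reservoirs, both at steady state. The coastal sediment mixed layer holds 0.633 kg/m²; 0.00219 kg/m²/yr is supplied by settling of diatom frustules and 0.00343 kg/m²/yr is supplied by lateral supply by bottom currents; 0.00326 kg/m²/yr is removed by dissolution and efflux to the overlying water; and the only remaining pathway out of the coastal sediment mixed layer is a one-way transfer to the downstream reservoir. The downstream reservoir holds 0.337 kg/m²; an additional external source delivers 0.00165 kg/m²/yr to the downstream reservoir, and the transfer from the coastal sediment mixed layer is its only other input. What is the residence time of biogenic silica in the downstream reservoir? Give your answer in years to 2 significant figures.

84 yr

Balance the coastal sediment mixed layer: ΣF_in = 0.00219 + 0.00343 = 0.0056200 kg/m²/yr.
Transfer to the downstream reservoir = ΣF_in − (0.00326) = 0.0023600 kg/m²/yr.
Total input to the downstream reservoir = 0.0023600 + 0.00165 = 0.0040100 kg/m²/yr; at steady state this equals its total output.
τ = M / F = 0.337 / 0.0040100 = 84.04 yr.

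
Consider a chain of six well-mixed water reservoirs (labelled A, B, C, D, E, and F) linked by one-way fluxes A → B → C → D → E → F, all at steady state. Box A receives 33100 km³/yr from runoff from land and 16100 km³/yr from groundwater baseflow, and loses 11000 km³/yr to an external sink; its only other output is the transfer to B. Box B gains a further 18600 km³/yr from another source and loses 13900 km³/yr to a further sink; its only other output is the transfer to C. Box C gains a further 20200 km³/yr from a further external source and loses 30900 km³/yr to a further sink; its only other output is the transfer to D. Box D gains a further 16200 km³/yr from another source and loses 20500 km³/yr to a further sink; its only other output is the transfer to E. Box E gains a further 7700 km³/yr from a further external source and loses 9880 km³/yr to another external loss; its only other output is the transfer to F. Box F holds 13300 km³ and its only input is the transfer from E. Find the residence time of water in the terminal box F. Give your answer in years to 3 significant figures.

0.517 yr

Box A: F(A→B) = (33100 + 16100) − 11000 = 38200 km³/yr.
Box B: F(B→C) = (38200 + 18600) − 13900 = 42900 km³/yr.
Box C: F(C→D) = (42900 + 20200) − 30900 = 32200 km³/yr.
Box D: F(D→E) = (32200 + 16200) − 20500 = 27900 km³/yr.
Box E: F(E→F) = (27900 + 7700) − 9880 = 25720 km³/yr.
Box F throughput = its input = 25720 km³/yr; τ = 13300 / 25720 = 0.5171 yr.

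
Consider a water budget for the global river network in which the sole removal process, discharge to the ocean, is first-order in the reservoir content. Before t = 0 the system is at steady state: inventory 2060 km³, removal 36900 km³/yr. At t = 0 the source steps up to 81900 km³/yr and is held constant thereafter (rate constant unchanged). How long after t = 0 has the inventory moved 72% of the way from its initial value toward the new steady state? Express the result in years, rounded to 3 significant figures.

0.0711 yr

τ = M₀/F₀ = 2060/36900 = 0.05583 yr.
The remaining gap fraction is e^(−t/τ); 72% covered ⇒ e^(−t/τ) = 0.280.
t = −τ ln(0.280) = 0.05583 × 1.273 = 0.07107 yr.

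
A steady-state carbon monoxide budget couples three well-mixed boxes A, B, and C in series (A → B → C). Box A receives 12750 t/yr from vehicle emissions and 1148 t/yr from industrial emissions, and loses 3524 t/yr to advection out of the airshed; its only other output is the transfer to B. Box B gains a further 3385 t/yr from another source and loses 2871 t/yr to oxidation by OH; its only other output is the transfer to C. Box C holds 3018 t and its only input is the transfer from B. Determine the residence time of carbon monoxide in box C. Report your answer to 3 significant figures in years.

Box A: F(A→B) = (12750 + 1148) − 3524 = 10374 t/yr.
Box B: F(B→C) = (10374 + 3385) − 2871 = 10888 t/yr.
Box C throughput = its input = 10888 t/yr; τ = 3018 / 10888 = 0.2772 yr.

0.277 yr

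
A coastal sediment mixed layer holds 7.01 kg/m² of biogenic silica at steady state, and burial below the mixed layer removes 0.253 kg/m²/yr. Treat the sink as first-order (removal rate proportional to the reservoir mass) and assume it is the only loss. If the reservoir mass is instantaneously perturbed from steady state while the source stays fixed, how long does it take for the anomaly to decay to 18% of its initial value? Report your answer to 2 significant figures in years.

For a linear reservoir the anomaly decays as exp(−t/τ) with τ = M/F = 7.01/0.253 = 27.71 yr.
exp(−t/τ) = 0.18 ⇒ t = −τ ln(0.18) = 27.71 × 1.715 = 47.51 yr.

48 yr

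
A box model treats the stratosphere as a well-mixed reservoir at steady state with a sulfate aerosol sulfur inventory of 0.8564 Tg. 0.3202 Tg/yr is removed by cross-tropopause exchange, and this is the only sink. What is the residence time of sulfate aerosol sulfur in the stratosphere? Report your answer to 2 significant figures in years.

2.7 yr

τ = M / F = 0.8564 / 0.3202 = 2.675 yr.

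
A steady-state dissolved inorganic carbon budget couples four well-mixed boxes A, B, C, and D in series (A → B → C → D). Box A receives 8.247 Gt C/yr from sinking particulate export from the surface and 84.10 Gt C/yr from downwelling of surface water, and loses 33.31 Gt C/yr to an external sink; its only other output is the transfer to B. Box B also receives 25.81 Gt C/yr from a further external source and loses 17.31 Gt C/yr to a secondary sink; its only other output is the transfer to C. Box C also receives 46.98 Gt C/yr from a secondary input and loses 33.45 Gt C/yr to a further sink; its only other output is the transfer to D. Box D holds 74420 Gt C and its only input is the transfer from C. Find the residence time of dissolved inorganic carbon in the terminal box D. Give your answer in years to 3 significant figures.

Box A: F(A→B) = (8.247 + 84.10) − 33.31 = 59.037 Gt C/yr.
Box B: F(B→C) = (59.037 + 25.81) − 17.31 = 67.537 Gt C/yr.
Box C: F(C→D) = (67.537 + 46.98) − 33.45 = 81.067 Gt C/yr.
Box D throughput = its input = 81.067 Gt C/yr; τ = 74420 / 81.067 = 918.0 yr.

918 yr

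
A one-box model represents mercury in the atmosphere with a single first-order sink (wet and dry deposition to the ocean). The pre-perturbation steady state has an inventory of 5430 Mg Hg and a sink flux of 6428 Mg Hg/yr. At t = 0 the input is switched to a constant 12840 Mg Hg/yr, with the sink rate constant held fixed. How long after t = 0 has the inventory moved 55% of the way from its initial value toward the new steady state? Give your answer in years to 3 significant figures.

0.675 yr

τ = M₀/F₀ = 5430/6428 = 0.8447 yr.
The remaining gap fraction is e^(−t/τ); 55% covered ⇒ e^(−t/τ) = 0.450.
t = −τ ln(0.450) = 0.8447 × 0.7985 = 0.6745 yr.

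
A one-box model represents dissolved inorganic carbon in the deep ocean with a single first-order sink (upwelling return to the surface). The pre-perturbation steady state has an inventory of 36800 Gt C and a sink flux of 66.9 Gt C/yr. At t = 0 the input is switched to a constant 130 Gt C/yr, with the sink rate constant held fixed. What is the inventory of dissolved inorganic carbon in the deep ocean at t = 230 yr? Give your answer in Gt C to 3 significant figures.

48700 Gt C

Residence time τ = M₀/F₀ = 550.1 yr. The eventual steady state is M_∞ = M₀·(F₁/F₀) = 36800 × 130/66.9 = 71510 Gt C.
The anomaly ΔM(t) = M(t) − M_∞ decays as ΔM₀·e^(−t/τ) with ΔM₀ = 36800 − 71510 = −34710 Gt C.
At t = 230 yr, e^(−t/τ) = e^(−0.4181) = 0.6583, so ΔM = −22850 Gt C and M = 71510 − 22850 = 48661 Gt C.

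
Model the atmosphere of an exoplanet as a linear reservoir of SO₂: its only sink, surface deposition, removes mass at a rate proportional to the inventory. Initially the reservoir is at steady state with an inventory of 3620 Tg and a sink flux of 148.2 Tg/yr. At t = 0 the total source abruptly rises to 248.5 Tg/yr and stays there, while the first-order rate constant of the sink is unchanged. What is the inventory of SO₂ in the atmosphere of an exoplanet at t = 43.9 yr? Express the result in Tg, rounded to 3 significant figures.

5660 Tg

Residence time τ = M₀/F₀ = 24.43 yr. The eventual steady state is M_∞ = M₀·(F₁/F₀) = 3620 × 248.5/148.2 = 6070.0 Tg.
The anomaly ΔM(t) = M(t) − M_∞ decays as ΔM₀·e^(−t/τ) with ΔM₀ = 3620 − 6070.0 = −2450 Tg.
At t = 43.9 yr, e^(−t/τ) = e^(−1.797) = 0.1658, so ΔM = −406.1 Tg and M = 6070.0 − 406.1 = 5663.9 Tg.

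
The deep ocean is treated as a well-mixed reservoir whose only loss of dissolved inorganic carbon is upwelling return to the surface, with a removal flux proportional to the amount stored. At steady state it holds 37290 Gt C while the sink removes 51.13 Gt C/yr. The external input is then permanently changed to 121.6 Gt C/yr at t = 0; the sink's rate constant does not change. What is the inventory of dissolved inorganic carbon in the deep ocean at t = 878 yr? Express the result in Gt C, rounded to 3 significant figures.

73300 Gt C

τ = M₀/F₀ = 37290/51.13 = 729.3 yr; rate constant k = 1/τ.
New steady state M_∞ = F₁/k = F₁·τ = 121.6 × 729.3 = 88685 Gt C.
M(t) = M_∞ + (M₀ − M_∞)·e^(−t/τ); t/τ = 878/729.3 = 1.204, so e^(−t/τ) = 0.3000.
M(t) = 88685 − 51390 × 0.3000 = 73265 Gt C.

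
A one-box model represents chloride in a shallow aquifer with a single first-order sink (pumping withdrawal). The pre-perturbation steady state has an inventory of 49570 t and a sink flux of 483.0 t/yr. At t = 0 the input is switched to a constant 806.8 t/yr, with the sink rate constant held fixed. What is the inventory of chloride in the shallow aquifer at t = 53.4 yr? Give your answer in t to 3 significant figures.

τ = M₀/F₀ = 49570/483.0 = 102.6 yr; rate constant k = 1/τ.
New steady state M_∞ = F₁/k = F₁·τ = 806.8 × 102.6 = 82801 t.
M(t) = M_∞ + (M₀ − M_∞)·e^(−t/τ); t/τ = 53.4/102.6 = 0.5203, so e^(−t/τ) = 0.5943.
M(t) = 82801 − 33230 × 0.5943 = 63051 t.

63100 t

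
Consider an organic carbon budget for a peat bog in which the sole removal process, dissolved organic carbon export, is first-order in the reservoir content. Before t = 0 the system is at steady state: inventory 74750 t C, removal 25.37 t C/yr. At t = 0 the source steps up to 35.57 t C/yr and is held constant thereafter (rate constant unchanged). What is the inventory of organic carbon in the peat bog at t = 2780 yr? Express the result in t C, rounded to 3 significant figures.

τ = M₀/F₀ = 74750/25.37 = 2946 yr; rate constant k = 1/τ.
New steady state M_∞ = F₁/k = F₁·τ = 35.57 × 2946 = 104800 t C.
M(t) = M_∞ + (M₀ − M_∞)·e^(−t/τ); t/τ = 2780/2946 = 0.9435, so e^(−t/τ) = 0.3893.
M(t) = 104800 − 30050 × 0.3893 = 93105 t C.

93100 t C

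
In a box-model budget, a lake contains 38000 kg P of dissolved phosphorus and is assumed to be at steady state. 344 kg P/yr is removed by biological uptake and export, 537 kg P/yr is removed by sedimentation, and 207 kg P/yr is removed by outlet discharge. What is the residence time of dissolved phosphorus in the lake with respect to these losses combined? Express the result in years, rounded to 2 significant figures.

Total removal = 344.0 + 537.0 + 207.0 = 1088.0 kg P/yr.
τ = M / ΣF_out = 38000 / 1088.0 = 34.93 yr.

35 yr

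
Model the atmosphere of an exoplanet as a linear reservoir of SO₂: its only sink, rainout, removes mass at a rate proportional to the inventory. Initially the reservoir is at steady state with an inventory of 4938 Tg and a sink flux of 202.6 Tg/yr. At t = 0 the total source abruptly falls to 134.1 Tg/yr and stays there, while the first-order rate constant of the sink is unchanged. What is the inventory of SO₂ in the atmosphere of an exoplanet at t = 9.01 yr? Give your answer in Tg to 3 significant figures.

Residence time τ = M₀/F₀ = 24.37 yr. The eventual steady state is M_∞ = M₀·(F₁/F₀) = 4938 × 134.1/202.6 = 3268.4 Tg.
The anomaly ΔM(t) = M(t) − M_∞ decays as ΔM₀·e^(−t/τ) with ΔM₀ = 4938 − 3268.4 = 1670 Tg.
At t = 9.01 yr, e^(−t/τ) = e^(−0.3697) = 0.6910, so ΔM = 1154 Tg and M = 3268.4 + 1154 = 4422.0 Tg.

4420 Tg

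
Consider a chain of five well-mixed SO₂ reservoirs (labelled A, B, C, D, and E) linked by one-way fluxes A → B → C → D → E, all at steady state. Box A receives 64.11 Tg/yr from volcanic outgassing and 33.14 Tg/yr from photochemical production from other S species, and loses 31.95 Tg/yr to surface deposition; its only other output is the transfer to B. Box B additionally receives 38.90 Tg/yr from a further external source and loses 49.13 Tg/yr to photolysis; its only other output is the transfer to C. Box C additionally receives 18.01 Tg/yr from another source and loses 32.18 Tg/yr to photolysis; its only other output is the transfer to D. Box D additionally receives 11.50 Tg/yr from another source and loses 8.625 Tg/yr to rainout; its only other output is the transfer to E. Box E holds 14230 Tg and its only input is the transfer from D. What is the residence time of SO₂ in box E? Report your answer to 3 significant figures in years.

Box A: F(A→B) = (64.11 + 33.14) − 31.95 = 65.300 Tg/yr.
Box B: F(B→C) = (65.300 + 38.90) − 49.13 = 55.070 Tg/yr.
Box C: F(C→D) = (55.070 + 18.01) − 32.18 = 40.900 Tg/yr.
Box D: F(D→E) = (40.900 + 11.50) − 8.625 = 43.775 Tg/yr.
Box E throughput = its input = 43.775 Tg/yr; τ = 14230 / 43.775 = 325.1 yr.

325 yr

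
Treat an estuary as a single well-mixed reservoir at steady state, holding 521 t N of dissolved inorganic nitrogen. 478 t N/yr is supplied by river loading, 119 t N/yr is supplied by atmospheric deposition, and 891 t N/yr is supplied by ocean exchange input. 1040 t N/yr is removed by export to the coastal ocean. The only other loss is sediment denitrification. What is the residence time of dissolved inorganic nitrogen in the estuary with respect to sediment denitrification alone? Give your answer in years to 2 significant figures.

At steady state ΣF_in = ΣF_out.
ΣF_in = 478 + 119 + 891 = 1488.0 t N/yr.
Sediment denitrification flux = ΣF_in − (1040) = 1488.0 − 1040 = 448.0 t N/yr.
τ = M / F = 521 / 448.0 = 1.163 yr.

1.2 yr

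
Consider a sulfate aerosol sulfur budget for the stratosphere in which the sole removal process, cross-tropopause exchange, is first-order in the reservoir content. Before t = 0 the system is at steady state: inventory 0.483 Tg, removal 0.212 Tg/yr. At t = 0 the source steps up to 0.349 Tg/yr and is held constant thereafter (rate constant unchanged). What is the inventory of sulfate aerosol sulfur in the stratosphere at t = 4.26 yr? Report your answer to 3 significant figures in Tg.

0.747 Tg

The sink rate constant is k = F₀/M₀ = 0.212/0.483 = 0.4389 yr⁻¹.
Solving dM/dt = F₁ − kM with M(0) = M₀ gives M(t) = F₁/k + (M₀ − F₁/k)·e^(−kt).
F₁/k = 0.349/0.4389 = 0.79513 Tg; kt = 0.4389 × 4.26 = 1.870, e^(−kt) = 0.1542.
M(4.26) = 0.79513 + (0.483 − 0.79513) × 0.1542 = 0.79513 − 0.04812 = 0.74701 Tg.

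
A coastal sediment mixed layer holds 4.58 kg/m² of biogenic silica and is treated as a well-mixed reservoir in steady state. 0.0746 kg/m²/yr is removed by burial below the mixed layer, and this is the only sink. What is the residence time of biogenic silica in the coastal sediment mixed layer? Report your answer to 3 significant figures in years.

τ = M / F = 4.58 / 0.0746 = 61.39 yr.

61.4 yr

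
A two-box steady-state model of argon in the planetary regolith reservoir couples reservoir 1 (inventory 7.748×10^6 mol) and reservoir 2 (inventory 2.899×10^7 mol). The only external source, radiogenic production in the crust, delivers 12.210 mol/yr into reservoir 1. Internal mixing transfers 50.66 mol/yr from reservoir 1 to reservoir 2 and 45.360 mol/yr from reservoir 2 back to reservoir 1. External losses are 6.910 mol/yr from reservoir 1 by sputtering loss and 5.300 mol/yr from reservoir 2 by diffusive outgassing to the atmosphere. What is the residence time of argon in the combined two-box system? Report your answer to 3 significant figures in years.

Treat the two boxes together as one reservoir: the mixing fluxes between them are internal recycling, so τ = ΣM / Σ(external losses).
M_total = 7.748×10^6 + 2.899×10^7 = 3.6738×10^7 mol.
ΣF_external_out = 6.910 + 5.300 = 12.210 mol/yr.
τ = M_total / ΣF_ext = 3.6738×10^7 / 12.210 = 3.009×10^6 yr.

3.01×10^6 yr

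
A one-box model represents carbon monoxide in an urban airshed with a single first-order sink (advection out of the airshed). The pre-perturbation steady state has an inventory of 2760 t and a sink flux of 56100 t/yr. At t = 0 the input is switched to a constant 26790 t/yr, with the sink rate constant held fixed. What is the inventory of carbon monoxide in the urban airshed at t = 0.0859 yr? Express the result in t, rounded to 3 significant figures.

The sink rate constant is k = F₀/M₀ = 56100/2760 = 20.33 yr⁻¹.
Solving dM/dt = F₁ − kM with M(0) = M₀ gives M(t) = F₁/k + (M₀ − F₁/k)·e^(−kt).
F₁/k = 26790/20.33 = 1318.0 t; kt = 20.33 × 0.0859 = 1.746, e^(−kt) = 0.1745.
M(0.0859) = 1318.0 + (2760 − 1318.0) × 0.1745 = 1318.0 + 251.6 = 1569.6 t.

1570 t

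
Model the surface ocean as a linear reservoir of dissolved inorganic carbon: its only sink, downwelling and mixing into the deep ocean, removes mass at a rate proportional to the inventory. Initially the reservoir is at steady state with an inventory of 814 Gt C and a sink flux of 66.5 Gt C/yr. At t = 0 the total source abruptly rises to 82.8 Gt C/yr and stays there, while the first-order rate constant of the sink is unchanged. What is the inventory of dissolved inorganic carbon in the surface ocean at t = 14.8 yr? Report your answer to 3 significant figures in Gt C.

954 Gt C

The sink rate constant is k = F₀/M₀ = 66.5/814 = 0.08170 yr⁻¹.
Solving dM/dt = F₁ − kM with M(0) = M₀ gives M(t) = F₁/k + (M₀ − F₁/k)·e^(−kt).
F₁/k = 82.8/0.08170 = 1013.5 Gt C; kt = 0.08170 × 14.8 = 1.209, e^(−kt) = 0.2985.
M(14.8) = 1013.5 + (814 − 1013.5) × 0.2985 = 1013.5 − 59.55 = 953.97 Gt C.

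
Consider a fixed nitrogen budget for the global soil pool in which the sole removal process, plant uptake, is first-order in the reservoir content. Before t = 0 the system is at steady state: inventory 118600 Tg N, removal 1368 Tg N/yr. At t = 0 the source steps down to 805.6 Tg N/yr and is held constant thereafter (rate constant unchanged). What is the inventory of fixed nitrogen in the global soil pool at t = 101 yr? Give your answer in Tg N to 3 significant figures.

τ = M₀/F₀ = 118600/1368 = 86.70 yr; rate constant k = 1/τ.
New steady state M_∞ = F₁/k = F₁·τ = 805.6 × 86.70 = 69842 Tg N.
M(t) = M_∞ + (M₀ − M_∞)·e^(−t/τ); t/τ = 101/86.70 = 1.165, so e^(−t/τ) = 0.3119.
M(t) = 69842 + 48760 × 0.3119 = 85051 Tg N.

85100 Tg N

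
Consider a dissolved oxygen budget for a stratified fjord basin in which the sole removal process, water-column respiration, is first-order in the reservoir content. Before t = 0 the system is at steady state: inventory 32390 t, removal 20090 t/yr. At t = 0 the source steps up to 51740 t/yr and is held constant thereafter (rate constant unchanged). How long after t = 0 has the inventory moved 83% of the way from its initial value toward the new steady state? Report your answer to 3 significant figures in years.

τ = M₀/F₀ = 32390/20090 = 1.612 yr.
The remaining gap fraction is e^(−t/τ); 83% covered ⇒ e^(−t/τ) = 0.170.
t = −τ ln(0.170) = 1.612 × 1.772 = 2.857 yr.

2.86 yr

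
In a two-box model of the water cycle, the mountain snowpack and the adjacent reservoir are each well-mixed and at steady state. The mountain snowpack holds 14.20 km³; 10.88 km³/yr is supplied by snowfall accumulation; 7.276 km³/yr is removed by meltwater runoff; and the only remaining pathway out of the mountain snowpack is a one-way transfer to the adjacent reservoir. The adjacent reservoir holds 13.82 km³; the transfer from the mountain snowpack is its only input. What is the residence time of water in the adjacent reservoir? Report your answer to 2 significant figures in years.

Balance the mountain snowpack: ΣF_in = 10.880 km³/yr.
Transfer to the adjacent reservoir = ΣF_in − (7.276) = 3.6040 km³/yr.
At steady state the output of the adjacent reservoir equals its input, 3.6040 km³/yr.
τ = M / F = 13.82 / 3.6040 = 3.835 yr.

3.8 yr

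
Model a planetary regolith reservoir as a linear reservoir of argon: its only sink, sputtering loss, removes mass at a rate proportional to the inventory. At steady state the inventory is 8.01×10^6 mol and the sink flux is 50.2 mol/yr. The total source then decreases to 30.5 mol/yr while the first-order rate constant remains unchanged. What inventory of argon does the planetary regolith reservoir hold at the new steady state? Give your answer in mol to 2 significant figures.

4.9×10^6 mol

Rate constant k = F/M = 50.2 / 8.01×10^6 = 6.267×10^-6 yr⁻¹.
At the new steady state, source = k·M_new ⇒ M_new = 30.5 / 6.267×10^-6 = 4.867×10^6 mol.
(Equivalently M_new = M × F_new/F_old = 8.01×10^6 × 30.5/50.2.)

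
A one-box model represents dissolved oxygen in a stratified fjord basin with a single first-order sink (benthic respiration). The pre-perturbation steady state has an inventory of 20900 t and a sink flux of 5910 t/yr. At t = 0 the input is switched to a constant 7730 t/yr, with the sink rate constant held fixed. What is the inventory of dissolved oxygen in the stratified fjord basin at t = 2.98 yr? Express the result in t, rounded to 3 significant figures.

24600 t

The sink rate constant is k = F₀/M₀ = 5910/20900 = 0.2828 yr⁻¹.
Solving dM/dt = F₁ − kM with M(0) = M₀ gives M(t) = F₁/k + (M₀ − F₁/k)·e^(−kt).
F₁/k = 7730/0.2828 = 27336 t; kt = 0.2828 × 2.98 = 0.8427, e^(−kt) = 0.4306.
M(2.98) = 27336 + (20900 − 27336) × 0.4306 = 27336 − 2771 = 24565 t.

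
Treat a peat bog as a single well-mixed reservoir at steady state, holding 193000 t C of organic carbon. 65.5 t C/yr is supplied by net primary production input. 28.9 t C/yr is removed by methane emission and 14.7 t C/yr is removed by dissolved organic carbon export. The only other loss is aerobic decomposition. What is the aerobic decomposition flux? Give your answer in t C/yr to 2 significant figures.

At steady state ΣF_in = ΣF_out.
ΣF_in = 65.500 t C/yr.
Aerobic decomposition flux = ΣF_in − (28.9 + 14.7) = 65.500 − 43.60 = 21.90 t C/yr.

22 t C/yr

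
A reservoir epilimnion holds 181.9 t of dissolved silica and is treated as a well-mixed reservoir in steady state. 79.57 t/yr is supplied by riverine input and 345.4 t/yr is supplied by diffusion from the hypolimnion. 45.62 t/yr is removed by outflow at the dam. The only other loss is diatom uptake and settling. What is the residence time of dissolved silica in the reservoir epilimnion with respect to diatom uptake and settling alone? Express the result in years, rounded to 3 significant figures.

At steady state ΣF_in = ΣF_out.
ΣF_in = 79.57 + 345.4 = 424.97 t/yr.
Diatom uptake and settling flux = ΣF_in − (45.62) = 424.97 − 45.62 = 379.3 t/yr.
τ = M / F = 181.9 / 379.3 = 0.4795 yr.

0.480 yr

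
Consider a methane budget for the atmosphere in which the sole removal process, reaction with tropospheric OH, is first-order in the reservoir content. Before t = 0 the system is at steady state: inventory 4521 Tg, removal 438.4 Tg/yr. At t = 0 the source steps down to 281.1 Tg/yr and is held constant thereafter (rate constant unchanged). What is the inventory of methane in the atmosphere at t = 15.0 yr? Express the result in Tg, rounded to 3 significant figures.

3280 Tg

The sink rate constant is k = F₀/M₀ = 438.4/4521 = 0.09697 yr⁻¹.
Solving dM/dt = F₁ − kM with M(0) = M₀ gives M(t) = F₁/k + (M₀ − F₁/k)·e^(−kt).
F₁/k = 281.1/0.09697 = 2898.8 Tg; kt = 0.09697 × 15.0 = 1.455, e^(−kt) = 0.2335.
M(15.0) = 2898.8 + (4521 − 2898.8) × 0.2335 = 2898.8 + 378.8 = 3277.6 Tg.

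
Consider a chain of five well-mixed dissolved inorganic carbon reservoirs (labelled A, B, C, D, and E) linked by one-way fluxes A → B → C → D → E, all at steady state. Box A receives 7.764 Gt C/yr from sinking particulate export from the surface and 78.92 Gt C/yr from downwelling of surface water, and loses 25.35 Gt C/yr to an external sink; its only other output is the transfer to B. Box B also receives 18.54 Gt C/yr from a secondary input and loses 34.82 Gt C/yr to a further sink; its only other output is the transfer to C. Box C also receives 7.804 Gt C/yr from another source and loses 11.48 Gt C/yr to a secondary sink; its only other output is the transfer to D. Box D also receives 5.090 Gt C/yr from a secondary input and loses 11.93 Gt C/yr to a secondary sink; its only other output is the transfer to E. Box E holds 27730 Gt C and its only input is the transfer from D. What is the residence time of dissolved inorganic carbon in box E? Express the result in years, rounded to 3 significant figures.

803 yr

Box A: F(A→B) = (7.764 + 78.92) − 25.35 = 61.334 Gt C/yr.
Box B: F(B→C) = (61.334 + 18.54) − 34.82 = 45.054 Gt C/yr.
Box C: F(C→D) = (45.054 + 7.804) − 11.48 = 41.378 Gt C/yr.
Box D: F(D→E) = (41.378 + 5.090) − 11.93 = 34.538 Gt C/yr.
Box E throughput = its input = 34.538 Gt C/yr; τ = 27730 / 34.538 = 802.9 yr.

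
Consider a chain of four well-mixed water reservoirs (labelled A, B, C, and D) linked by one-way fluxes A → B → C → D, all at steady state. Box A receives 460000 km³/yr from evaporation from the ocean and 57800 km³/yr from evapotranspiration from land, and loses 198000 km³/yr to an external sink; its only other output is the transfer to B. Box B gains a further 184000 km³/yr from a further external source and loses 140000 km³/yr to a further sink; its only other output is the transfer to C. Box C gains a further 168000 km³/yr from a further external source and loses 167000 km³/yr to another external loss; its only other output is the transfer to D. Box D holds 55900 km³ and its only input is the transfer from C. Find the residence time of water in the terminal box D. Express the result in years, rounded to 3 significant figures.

0.153 yr

Box A: F(A→B) = (460000 + 57800) − 198000 = 319800 km³/yr.
Box B: F(B→C) = (319800 + 184000) − 140000 = 363800 km³/yr.
Box C: F(C→D) = (363800 + 168000) − 167000 = 364800 km³/yr.
Box D throughput = its input = 364800 km³/yr; τ = 55900 / 364800 = 0.1532 yr.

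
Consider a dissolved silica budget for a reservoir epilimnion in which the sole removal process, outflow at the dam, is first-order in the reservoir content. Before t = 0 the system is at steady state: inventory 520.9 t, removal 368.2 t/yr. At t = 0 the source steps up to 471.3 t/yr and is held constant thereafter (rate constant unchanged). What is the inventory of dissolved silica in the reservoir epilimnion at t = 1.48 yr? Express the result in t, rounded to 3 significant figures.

The sink rate constant is k = F₀/M₀ = 368.2/520.9 = 0.7069 yr⁻¹.
Solving dM/dt = F₁ − kM with M(0) = M₀ gives M(t) = F₁/k + (M₀ − F₁/k)·e^(−kt).
F₁/k = 471.3/0.7069 = 666.76 t; kt = 0.7069 × 1.48 = 1.046, e^(−kt) = 0.3513.
M(1.48) = 666.76 + (520.9 − 666.76) × 0.3513 = 666.76 − 51.24 = 615.52 t.

616 t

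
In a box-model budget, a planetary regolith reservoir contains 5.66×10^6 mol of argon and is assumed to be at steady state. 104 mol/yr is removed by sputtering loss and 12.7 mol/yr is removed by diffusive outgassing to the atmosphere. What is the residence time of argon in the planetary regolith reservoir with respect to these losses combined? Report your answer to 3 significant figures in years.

Total removal = 104.0 + 12.70 = 116.70 mol/yr.
τ = M / ΣF_out = 5.66×10^6 / 116.70 = 48500 yr.

48500 yr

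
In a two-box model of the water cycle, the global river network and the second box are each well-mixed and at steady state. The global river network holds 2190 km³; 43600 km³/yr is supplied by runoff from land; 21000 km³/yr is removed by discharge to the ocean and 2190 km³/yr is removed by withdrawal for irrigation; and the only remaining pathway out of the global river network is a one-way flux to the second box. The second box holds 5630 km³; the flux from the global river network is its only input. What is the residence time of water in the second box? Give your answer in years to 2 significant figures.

Balance the global river network: ΣF_in = 43600 km³/yr.
Flux to the second box = ΣF_in − (21000 + 2190) = 20410 km³/yr.
At steady state the output of the second box equals its input, 20410 km³/yr.
τ = M / F = 5630 / 20410 = 0.2758 yr.

0.28 yr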